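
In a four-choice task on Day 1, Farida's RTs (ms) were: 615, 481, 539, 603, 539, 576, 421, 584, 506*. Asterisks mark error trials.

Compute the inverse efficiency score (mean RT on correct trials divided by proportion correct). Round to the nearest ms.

613 ms

Correct trials (n=8): 615, 481, 539, 603, 539, 576, 421, 584
Mean correct RT = 4358/8 = 544.7500 ms
Proportion correct = 8/9
IES = 544.7500 / (8/9) = 612.844 ms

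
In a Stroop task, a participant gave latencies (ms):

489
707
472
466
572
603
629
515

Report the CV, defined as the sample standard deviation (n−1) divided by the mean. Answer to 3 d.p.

n = 8, Σ = 4453, M = 556.6250
Σ(x−M)² = 51917.875; s = √(51917.875/7) = 86.1211
CV = 86.1211 / 556.6250 = 0.15472

0.155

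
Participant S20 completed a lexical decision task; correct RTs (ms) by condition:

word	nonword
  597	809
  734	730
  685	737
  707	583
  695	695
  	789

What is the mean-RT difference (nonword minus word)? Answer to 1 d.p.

40.2 ms

M(word) = 3418/5 = 683.600
M(nonword) = 4343/6 = 723.833
Difference = 723.833 − 683.600 = 40.233 ms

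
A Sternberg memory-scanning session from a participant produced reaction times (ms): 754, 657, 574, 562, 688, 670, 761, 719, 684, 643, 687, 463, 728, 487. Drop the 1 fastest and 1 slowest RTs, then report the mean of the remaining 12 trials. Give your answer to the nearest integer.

Sorted: 463, 487, 562, 574, 643, 657, 670, 684, 687, 688, 719, 728, 754, 761
Drop lowest 1 (463) and highest 1 (761)
Remaining (n=12): Σ = 7853, mean = 7853/12 = 654.417

654 ms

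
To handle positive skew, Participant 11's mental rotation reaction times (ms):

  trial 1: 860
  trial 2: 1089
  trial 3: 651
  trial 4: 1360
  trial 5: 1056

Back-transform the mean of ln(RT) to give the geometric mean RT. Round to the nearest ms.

974 ms

ln(RT): 6.7569, 6.9930, 6.4785, 7.2152, 6.9622
Mean ln(RT) = 34.4059/5 = 6.88119
Geometric mean = exp(6.88119) = 973.78 ms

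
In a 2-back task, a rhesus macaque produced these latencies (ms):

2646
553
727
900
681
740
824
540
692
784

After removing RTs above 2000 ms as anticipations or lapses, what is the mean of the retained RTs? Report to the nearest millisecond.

Excluded: 2646
Retained (n=9): Σ = 6441
Mean = 6441/9 = 715.6667

716 ms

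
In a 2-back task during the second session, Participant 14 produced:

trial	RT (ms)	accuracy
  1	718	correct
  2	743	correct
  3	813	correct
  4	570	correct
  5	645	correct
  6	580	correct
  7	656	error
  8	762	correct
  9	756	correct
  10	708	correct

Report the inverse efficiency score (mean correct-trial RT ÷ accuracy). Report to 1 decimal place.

777.2 ms

Correct trials (n=9): 718, 743, 813, 570, 645, 580, 762, 756, 708
Mean correct RT = 6295/9 = 699.4444 ms
Proportion correct = 9/10
IES = 699.4444 / (9/10) = 777.160 ms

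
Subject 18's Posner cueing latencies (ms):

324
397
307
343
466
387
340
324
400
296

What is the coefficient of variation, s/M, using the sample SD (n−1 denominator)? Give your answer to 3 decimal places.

n = 10, Σ = 3584, M = 358.4000
Σ(x−M)² = 25094.400; s = √(25094.400/9) = 52.8040
CV = 52.8040 / 358.4000 = 0.14733

0.147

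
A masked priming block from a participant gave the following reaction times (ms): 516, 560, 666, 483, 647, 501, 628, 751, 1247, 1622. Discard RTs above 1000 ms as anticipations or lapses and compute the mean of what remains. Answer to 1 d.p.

Excluded: 1247, 1622
Retained (n=8): Σ = 4752
Mean = 4752/8 = 594.0000

594.0 ms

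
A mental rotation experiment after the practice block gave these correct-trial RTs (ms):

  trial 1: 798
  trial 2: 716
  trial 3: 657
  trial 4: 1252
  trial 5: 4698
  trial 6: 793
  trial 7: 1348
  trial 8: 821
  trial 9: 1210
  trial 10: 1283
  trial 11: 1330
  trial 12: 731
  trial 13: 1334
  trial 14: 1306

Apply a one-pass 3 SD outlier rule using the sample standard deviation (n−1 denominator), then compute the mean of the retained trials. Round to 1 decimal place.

1044.5 ms

n = 14, ΣRT = 18277, M = 1305.500
Σ(x−M)² = 13377829.50; s = √(13377829.50/13) = 1014.428
Cutoffs: 1305.500 ± 3·1014.428 → [-1737.8, 4348.8]
Outside: 4698 → excluded.
Retained (n=13): Σ = 13579, mean = 13579/13 = 1044.538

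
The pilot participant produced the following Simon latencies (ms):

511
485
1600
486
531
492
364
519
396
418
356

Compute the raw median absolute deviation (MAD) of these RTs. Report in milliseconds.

45 ms

Sorted: 356, 364, 396, 418, 485, 486, 492, 511, 519, 531, 1600 → median = 486
|x − 486|: 25, 1, 1114, 0, 45, 6, 122, 33, 90, 68, 130
Sorted deviations: 0, 1, 6, 25, 33, 45, 68, 90, 122, 130, 1114 → MAD = 45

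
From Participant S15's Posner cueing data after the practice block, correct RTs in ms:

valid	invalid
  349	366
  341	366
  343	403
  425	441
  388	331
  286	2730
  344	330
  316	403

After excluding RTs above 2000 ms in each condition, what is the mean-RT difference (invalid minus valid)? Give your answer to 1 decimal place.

28.1 ms

invalid: exclude 2730
M(valid) = 2792/8 = 349.000
M(invalid) = 2640/7 = 377.143
Difference = 377.143 − 349.000 = 28.143 ms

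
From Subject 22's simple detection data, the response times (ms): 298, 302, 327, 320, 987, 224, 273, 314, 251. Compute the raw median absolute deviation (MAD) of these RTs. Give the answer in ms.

25 ms

Sorted: 224, 251, 273, 298, 302, 314, 320, 327, 987 → median = 302
|x − 302|: 4, 0, 25, 18, 685, 78, 29, 12, 51
Sorted deviations: 0, 4, 12, 18, 25, 29, 51, 78, 685 → MAD = 25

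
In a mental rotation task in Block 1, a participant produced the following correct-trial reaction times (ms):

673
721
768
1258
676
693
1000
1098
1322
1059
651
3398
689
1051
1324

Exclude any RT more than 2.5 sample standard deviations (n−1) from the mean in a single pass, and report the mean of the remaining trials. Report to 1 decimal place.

n = 15, ΣRT = 16381, M = 1092.067
Σ(x−M)² = 6570510.93; s = √(6570510.93/14) = 685.071
Cutoffs: 1092.067 ± 2.5·685.071 → [-620.6, 2804.7]
Outside: 3398 → excluded.
Retained (n=14): Σ = 12983, mean = 12983/14 = 927.357

927.4 ms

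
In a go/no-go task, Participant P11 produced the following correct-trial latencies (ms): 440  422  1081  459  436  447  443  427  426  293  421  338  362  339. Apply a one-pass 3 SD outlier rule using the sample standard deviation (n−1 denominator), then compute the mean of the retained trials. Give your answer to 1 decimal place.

404.1 ms

n = 14, ΣRT = 6334, M = 452.429
Σ(x−M)² = 458501.43; s = √(458501.43/13) = 187.801
Cutoffs: 452.429 ± 3·187.801 → [-111.0, 1015.8]
Outside: 1081 → excluded.
Retained (n=13): Σ = 5253, mean = 5253/13 = 404.077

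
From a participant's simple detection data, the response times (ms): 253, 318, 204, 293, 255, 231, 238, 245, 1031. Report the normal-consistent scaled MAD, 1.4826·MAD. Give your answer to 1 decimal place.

Sorted: 204, 231, 238, 245, 253, 255, 293, 318, 1031 → median = 253
|x − 253| sorted: 0, 2, 8, 15, 22, 40, 49, 65, 778 → MAD = 22
Robust SD ≈ 1.4826 × 22 = 32.617

32.6 ms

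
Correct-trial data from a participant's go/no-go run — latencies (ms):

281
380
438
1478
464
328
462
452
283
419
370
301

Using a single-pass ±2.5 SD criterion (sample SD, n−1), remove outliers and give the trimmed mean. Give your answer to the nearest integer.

380 ms

n = 12, ΣRT = 5656, M = 471.333
Σ(x−M)² = 1157606.67; s = √(1157606.67/11) = 324.402
Cutoffs: 471.333 ± 2.5·324.402 → [-339.7, 1282.3]
Outside: 1478 → excluded.
Retained (n=11): Σ = 4178, mean = 4178/11 = 379.818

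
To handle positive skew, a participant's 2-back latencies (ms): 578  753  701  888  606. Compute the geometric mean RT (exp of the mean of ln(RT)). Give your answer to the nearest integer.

ln(RT): 6.3596, 6.6241, 6.5525, 6.7890, 6.4069
Mean ln(RT) = 32.7320/5 = 6.54640
Geometric mean = exp(6.54640) = 696.73 ms

697 ms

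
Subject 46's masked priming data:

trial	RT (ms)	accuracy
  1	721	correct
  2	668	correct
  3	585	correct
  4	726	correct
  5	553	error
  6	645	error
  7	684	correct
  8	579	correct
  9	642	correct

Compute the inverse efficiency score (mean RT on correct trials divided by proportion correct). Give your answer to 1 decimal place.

845.8 ms

Correct trials (n=7): 721, 668, 585, 726, 684, 579, 642
Mean correct RT = 4605/7 = 657.8571 ms
Proportion correct = 7/9
IES = 657.8571 / (7/9) = 845.816 ms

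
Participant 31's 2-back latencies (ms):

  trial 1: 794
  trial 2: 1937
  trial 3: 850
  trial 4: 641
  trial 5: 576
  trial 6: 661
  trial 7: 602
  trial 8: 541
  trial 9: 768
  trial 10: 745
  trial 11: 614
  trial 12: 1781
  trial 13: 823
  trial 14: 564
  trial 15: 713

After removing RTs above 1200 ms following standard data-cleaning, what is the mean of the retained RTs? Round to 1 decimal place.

Excluded: 1781, 1937
Retained (n=13): Σ = 8892
Mean = 8892/13 = 684.0000

684.0 ms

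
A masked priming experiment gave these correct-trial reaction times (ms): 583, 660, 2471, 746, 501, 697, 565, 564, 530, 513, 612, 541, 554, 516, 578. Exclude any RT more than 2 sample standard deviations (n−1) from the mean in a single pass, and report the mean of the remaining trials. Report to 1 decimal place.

n = 15, ΣRT = 10631, M = 708.733
Σ(x−M)² = 3395982.93; s = √(3395982.93/14) = 492.514
Cutoffs: 708.733 ± 2·492.514 → [-276.3, 1693.8]
Outside: 2471 → excluded.
Retained (n=14): Σ = 8160, mean = 8160/14 = 582.857

582.9 ms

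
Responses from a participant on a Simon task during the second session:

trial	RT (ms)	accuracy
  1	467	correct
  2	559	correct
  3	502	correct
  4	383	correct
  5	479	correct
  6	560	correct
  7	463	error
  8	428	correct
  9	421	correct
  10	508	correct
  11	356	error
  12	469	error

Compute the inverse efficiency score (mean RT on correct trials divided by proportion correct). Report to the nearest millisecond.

Correct trials (n=9): 467, 559, 502, 383, 479, 560, 428, 421, 508
Mean correct RT = 4307/9 = 478.5556 ms
Proportion correct = 9/12
IES = 478.5556 / (9/12) = 638.074 ms

638 ms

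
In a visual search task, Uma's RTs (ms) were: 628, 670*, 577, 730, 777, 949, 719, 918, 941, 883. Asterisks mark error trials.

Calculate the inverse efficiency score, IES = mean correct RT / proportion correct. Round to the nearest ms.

Correct trials (n=9): 628, 577, 730, 777, 949, 719, 918, 941, 883
Mean correct RT = 7122/9 = 791.3333 ms
Proportion correct = 9/10
IES = 791.3333 / (9/10) = 879.259 ms

879 ms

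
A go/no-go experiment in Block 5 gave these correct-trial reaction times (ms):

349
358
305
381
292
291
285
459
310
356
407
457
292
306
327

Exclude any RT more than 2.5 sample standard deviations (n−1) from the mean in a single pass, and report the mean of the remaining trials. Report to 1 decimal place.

345.0 ms

n = 15, ΣRT = 5175, M = 345.000
Σ(x−M)² = 47790.00; s = √(47790.00/14) = 58.426
Cutoffs: 345.000 ± 2.5·58.426 → [198.9, 491.1]
No RTs fall outside the cutoffs; all 15 retained. Mean = 5175/15 = 345.000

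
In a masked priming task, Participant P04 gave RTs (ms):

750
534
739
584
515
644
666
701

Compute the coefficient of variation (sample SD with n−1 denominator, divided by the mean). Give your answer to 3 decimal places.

0.140

n = 8, Σ = 5133, M = 641.6250
Σ(x−M)² = 56289.875; s = √(56289.875/7) = 89.6739
CV = 89.6739 / 641.6250 = 0.13976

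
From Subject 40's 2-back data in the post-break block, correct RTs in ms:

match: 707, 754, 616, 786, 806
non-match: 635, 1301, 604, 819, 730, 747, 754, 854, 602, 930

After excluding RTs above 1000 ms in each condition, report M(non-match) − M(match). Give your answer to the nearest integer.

8 ms

non-match: exclude 1301
M(match) = 3669/5 = 733.800
M(non-match) = 6675/9 = 741.667
Difference = 741.667 − 733.800 = 7.867 ms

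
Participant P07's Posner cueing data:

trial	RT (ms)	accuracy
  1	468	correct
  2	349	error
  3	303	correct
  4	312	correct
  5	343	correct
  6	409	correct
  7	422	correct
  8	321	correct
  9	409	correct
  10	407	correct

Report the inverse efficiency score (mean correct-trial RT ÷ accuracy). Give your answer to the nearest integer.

419 ms

Correct trials (n=9): 468, 303, 312, 343, 409, 422, 321, 409, 407
Mean correct RT = 3394/9 = 377.1111 ms
Proportion correct = 9/10
IES = 377.1111 / (9/10) = 419.012 ms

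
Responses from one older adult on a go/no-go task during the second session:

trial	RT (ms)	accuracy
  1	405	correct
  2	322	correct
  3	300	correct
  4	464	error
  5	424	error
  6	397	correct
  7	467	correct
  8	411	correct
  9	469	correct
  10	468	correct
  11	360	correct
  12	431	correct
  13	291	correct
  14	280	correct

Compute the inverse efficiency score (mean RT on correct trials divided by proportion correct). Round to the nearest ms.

Correct trials (n=12): 405, 322, 300, 397, 467, 411, 469, 468, 360, 431, 291, 280
Mean correct RT = 4601/12 = 383.4167 ms
Proportion correct = 12/14
IES = 383.4167 / (12/14) = 447.319 ms

447 ms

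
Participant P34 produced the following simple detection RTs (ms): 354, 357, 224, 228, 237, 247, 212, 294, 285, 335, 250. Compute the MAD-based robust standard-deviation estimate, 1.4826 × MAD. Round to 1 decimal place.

51.9 ms

Sorted: 212, 224, 228, 237, 247, 250, 285, 294, 335, 354, 357 → median = 250
|x − 250| sorted: 0, 3, 13, 22, 26, 35, 38, 44, 85, 104, 107 → MAD = 35
Robust SD ≈ 1.4826 × 35 = 51.891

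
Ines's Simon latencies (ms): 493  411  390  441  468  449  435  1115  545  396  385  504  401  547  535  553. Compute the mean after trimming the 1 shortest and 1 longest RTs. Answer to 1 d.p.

469.1 ms

Sorted: 385, 390, 396, 401, 411, 435, 441, 449, 468, 493, 504, 535, 545, 547, 553, 1115
Drop lowest 1 (385) and highest 1 (1115)
Remaining (n=14): Σ = 6568, mean = 6568/14 = 469.143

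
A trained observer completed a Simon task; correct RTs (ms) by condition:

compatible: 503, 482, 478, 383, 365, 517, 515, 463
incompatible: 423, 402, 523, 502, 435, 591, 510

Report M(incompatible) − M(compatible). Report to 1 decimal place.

M(compatible) = 3706/8 = 463.250
M(incompatible) = 3386/7 = 483.714
Difference = 483.714 − 463.250 = 20.464 ms

20.5 ms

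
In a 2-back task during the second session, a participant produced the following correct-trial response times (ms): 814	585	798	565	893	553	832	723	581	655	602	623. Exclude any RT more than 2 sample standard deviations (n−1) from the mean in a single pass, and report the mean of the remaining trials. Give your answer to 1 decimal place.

685.3 ms

n = 12, ΣRT = 8224, M = 685.333
Σ(x−M)² = 159998.67; s = √(159998.67/11) = 120.604
Cutoffs: 685.333 ± 2·120.604 → [444.1, 926.5]
No RTs fall outside the cutoffs; all 12 retained. Mean = 8224/12 = 685.333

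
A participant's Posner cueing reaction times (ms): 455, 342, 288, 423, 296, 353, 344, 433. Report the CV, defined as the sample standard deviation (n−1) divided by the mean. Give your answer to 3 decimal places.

n = 8, Σ = 2934, M = 366.7500
Σ(x−M)² = 27867.500; s = √(27867.500/7) = 63.0957
CV = 63.0957 / 366.7500 = 0.17204

0.172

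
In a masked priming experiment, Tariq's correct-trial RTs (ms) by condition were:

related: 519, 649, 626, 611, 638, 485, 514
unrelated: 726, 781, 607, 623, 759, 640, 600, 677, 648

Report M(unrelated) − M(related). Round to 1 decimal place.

M(related) = 4042/7 = 577.429
M(unrelated) = 6061/9 = 673.444
Difference = 673.444 − 577.429 = 96.016 ms

96.0 ms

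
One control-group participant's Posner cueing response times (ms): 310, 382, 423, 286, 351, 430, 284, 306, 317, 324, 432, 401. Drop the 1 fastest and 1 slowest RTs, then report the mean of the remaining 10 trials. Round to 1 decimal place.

Sorted: 284, 286, 306, 310, 317, 324, 351, 382, 401, 423, 430, 432
Drop lowest 1 (284) and highest 1 (432)
Remaining (n=10): Σ = 3530, mean = 3530/10 = 353.000

353.0 ms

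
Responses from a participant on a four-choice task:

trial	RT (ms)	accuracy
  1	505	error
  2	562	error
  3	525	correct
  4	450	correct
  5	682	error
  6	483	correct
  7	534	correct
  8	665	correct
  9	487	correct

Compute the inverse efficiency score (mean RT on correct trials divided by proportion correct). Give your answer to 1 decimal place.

786.0 ms

Correct trials (n=6): 525, 450, 483, 534, 665, 487
Mean correct RT = 3144/6 = 524.0000 ms
Proportion correct = 6/9
IES = 524.0000 / (6/9) = 786.000 ms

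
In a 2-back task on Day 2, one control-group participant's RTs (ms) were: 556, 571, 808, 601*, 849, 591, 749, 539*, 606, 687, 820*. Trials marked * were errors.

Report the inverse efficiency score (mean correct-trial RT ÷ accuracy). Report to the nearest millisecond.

931 ms

Correct trials (n=8): 556, 571, 808, 849, 591, 749, 606, 687
Mean correct RT = 5417/8 = 677.1250 ms
Proportion correct = 8/11
IES = 677.1250 / (8/11) = 931.047 ms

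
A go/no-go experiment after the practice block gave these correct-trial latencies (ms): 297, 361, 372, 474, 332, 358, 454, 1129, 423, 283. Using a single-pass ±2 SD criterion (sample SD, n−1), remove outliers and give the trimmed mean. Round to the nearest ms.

n = 10, ΣRT = 4483, M = 448.300
Σ(x−M)² = 550024.10; s = √(550024.10/9) = 247.212
Cutoffs: 448.300 ± 2·247.212 → [-46.1, 942.7]
Outside: 1129 → excluded.
Retained (n=9): Σ = 3354, mean = 3354/9 = 372.667

373 ms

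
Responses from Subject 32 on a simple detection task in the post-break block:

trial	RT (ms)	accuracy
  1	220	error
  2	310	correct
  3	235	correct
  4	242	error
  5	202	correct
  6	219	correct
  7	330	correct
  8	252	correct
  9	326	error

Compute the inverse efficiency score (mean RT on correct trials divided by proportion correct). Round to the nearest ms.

Correct trials (n=6): 310, 235, 202, 219, 330, 252
Mean correct RT = 1548/6 = 258.0000 ms
Proportion correct = 6/9
IES = 258.0000 / (6/9) = 387.000 ms

387 ms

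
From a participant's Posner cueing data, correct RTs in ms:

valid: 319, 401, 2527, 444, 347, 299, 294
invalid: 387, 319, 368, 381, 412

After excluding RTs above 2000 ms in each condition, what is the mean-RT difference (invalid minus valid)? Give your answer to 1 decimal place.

valid: exclude 2527
M(valid) = 2104/6 = 350.667
M(invalid) = 1867/5 = 373.400
Difference = 373.400 − 350.667 = 22.733 ms

22.7 ms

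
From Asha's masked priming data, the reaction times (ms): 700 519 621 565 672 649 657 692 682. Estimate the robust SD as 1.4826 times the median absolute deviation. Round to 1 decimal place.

Sorted: 519, 565, 621, 649, 657, 672, 682, 692, 700 → median = 657
|x − 657| sorted: 0, 8, 15, 25, 35, 36, 43, 92, 138 → MAD = 35
Robust SD ≈ 1.4826 × 35 = 51.891

51.9 ms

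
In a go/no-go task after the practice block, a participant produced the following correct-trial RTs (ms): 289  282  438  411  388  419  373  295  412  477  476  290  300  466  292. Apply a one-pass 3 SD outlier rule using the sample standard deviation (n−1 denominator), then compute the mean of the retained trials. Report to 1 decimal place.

373.9 ms

n = 15, ΣRT = 5608, M = 373.867
Σ(x−M)² = 79793.73; s = √(79793.73/14) = 75.495
Cutoffs: 373.867 ± 3·75.495 → [147.4, 600.4]
No RTs fall outside the cutoffs; all 15 retained. Mean = 5608/15 = 373.867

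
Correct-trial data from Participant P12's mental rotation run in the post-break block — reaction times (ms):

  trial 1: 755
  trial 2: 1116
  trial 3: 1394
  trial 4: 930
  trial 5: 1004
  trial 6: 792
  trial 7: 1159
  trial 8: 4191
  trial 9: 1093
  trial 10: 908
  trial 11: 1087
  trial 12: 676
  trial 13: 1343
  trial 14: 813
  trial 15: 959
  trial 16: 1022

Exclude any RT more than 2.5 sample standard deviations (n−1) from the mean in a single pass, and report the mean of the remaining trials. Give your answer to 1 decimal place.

1003.4 ms

n = 16, ΣRT = 19242, M = 1202.625
Σ(x−M)² = 10112189.75; s = √(10112189.75/15) = 821.064
Cutoffs: 1202.625 ± 2.5·821.064 → [-850.0, 3255.3]
Outside: 4191 → excluded.
Retained (n=15): Σ = 15051, mean = 15051/15 = 1003.400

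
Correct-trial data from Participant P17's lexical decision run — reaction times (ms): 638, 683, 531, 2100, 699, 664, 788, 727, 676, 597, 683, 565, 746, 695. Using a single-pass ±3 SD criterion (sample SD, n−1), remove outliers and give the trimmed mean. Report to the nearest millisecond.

n = 14, ΣRT = 10792, M = 770.857
Σ(x−M)² = 1964013.71; s = √(1964013.71/13) = 388.688
Cutoffs: 770.857 ± 3·388.688 → [-395.2, 1936.9]
Outside: 2100 → excluded.
Retained (n=13): Σ = 8692, mean = 8692/13 = 668.615

669 ms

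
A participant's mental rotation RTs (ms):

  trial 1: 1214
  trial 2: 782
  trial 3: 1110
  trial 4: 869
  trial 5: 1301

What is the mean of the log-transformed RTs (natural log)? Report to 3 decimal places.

ln(RT): 7.1017, 6.6619, 7.0121, 6.7673, 7.1709
Σ ln(RT) = 34.7139
Mean = 34.7139/5 = 6.94278

6.943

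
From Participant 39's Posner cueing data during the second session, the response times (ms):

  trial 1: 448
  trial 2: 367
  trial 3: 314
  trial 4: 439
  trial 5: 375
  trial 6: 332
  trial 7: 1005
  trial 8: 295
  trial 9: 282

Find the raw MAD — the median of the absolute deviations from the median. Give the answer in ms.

Sorted: 282, 295, 314, 332, 367, 375, 439, 448, 1005 → median = 367
|x − 367|: 81, 0, 53, 72, 8, 35, 638, 72, 85
Sorted deviations: 0, 8, 35, 53, 72, 72, 81, 85, 638 → MAD = 72

72 ms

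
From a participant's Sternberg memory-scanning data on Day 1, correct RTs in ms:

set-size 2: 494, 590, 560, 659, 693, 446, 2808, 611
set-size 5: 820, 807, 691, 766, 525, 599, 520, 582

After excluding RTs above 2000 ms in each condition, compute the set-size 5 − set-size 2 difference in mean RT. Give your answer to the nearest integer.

85 ms

set-size 2: exclude 2808
M(set-size 2) = 4053/7 = 579.000
M(set-size 5) = 5310/8 = 663.750
Difference = 663.750 − 579.000 = 84.750 ms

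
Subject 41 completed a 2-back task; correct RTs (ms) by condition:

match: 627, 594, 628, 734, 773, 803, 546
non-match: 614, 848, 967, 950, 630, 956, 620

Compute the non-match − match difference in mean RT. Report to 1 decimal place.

M(match) = 4705/7 = 672.143
M(non-match) = 5585/7 = 797.857
Difference = 797.857 − 672.143 = 125.714 ms

125.7 ms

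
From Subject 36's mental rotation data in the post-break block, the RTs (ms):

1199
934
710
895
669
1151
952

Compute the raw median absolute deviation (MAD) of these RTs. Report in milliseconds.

Sorted: 669, 710, 895, 934, 952, 1151, 1199 → median = 934
|x − 934|: 265, 0, 224, 39, 265, 217, 18
Sorted deviations: 0, 18, 39, 217, 224, 265, 265 → MAD = 217

217 ms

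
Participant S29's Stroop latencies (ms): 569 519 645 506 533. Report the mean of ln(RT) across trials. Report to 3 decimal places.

ln(RT): 6.3439, 6.2519, 6.4693, 6.2265, 6.2785
Σ ln(RT) = 31.5701
Mean = 31.5701/5 = 6.31402

6.314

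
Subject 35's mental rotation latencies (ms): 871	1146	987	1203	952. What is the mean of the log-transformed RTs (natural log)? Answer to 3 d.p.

ln(RT): 6.7696, 7.0440, 6.8947, 7.0926, 6.8586
Σ ln(RT) = 34.6595
Mean = 34.6595/5 = 6.93190

6.932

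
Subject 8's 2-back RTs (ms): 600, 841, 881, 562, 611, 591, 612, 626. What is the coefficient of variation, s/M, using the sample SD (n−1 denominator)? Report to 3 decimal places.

0.184

n = 8, Σ = 5324, M = 665.5000
Σ(x−M)² = 105186.000; s = √(105186.000/7) = 122.5829
CV = 122.5829 / 665.5000 = 0.18420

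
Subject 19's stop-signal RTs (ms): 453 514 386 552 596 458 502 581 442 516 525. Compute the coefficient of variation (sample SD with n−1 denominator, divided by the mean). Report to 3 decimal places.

0.126

n = 11, Σ = 5525, M = 502.2727
Σ(x−M)² = 39838.182; s = √(39838.182/10) = 63.1175
CV = 63.1175 / 502.2727 = 0.12566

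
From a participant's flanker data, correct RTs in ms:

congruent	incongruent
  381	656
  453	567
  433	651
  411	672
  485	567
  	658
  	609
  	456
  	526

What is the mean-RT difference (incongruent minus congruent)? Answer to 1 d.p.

M(congruent) = 2163/5 = 432.600
M(incongruent) = 5362/9 = 595.778
Difference = 595.778 − 432.600 = 163.178 ms

163.2 ms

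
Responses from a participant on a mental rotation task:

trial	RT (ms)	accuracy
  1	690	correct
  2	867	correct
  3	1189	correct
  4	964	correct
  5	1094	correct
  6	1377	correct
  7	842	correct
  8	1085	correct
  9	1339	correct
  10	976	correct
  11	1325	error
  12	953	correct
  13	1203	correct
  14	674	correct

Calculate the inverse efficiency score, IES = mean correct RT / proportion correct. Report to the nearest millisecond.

Correct trials (n=13): 690, 867, 1189, 964, 1094, 1377, 842, 1085, 1339, 976, 953, 1203, 674
Mean correct RT = 13253/13 = 1019.4615 ms
Proportion correct = 13/14
IES = 1019.4615 / (13/14) = 1097.882 ms

1098 ms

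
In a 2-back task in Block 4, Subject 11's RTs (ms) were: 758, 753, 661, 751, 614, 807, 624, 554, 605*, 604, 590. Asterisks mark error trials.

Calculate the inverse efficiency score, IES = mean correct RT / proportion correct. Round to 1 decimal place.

Correct trials (n=10): 758, 753, 661, 751, 614, 807, 624, 554, 604, 590
Mean correct RT = 6716/10 = 671.6000 ms
Proportion correct = 10/11
IES = 671.6000 / (10/11) = 738.760 ms

738.8 ms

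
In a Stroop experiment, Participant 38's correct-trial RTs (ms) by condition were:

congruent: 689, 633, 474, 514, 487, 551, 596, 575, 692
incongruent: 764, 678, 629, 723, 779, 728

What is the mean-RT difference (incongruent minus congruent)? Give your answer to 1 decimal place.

M(congruent) = 5211/9 = 579.000
M(incongruent) = 4301/6 = 716.833
Difference = 716.833 − 579.000 = 137.833 ms

137.8 ms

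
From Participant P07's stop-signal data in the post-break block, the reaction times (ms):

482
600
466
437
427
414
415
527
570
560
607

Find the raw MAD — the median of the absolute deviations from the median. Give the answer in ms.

67 ms

Sorted: 414, 415, 427, 437, 466, 482, 527, 560, 570, 600, 607 → median = 482
|x − 482|: 0, 118, 16, 45, 55, 68, 67, 45, 88, 78, 125
Sorted deviations: 0, 16, 45, 45, 55, 67, 68, 78, 88, 118, 125 → MAD = 67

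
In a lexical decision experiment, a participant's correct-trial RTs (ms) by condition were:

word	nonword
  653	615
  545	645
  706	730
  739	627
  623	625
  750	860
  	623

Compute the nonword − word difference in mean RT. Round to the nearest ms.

M(word) = 4016/6 = 669.333
M(nonword) = 4725/7 = 675.000
Difference = 675.000 − 669.333 = 5.667 ms

6 ms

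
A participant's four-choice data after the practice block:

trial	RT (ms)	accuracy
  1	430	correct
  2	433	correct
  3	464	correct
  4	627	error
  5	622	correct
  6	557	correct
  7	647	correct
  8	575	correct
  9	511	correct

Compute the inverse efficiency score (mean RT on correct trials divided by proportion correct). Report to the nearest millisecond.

Correct trials (n=8): 430, 433, 464, 622, 557, 647, 575, 511
Mean correct RT = 4239/8 = 529.8750 ms
Proportion correct = 8/9
IES = 529.8750 / (8/9) = 596.109 ms

596 ms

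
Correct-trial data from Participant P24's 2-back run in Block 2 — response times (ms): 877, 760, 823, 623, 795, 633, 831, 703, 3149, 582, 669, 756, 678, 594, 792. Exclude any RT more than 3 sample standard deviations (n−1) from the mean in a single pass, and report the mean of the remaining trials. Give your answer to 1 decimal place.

722.6 ms

n = 15, ΣRT = 13265, M = 884.333
Σ(x−M)² = 5612795.33; s = √(5612795.33/14) = 633.178
Cutoffs: 884.333 ± 3·633.178 → [-1015.2, 2783.9]
Outside: 3149 → excluded.
Retained (n=14): Σ = 10116, mean = 10116/14 = 722.571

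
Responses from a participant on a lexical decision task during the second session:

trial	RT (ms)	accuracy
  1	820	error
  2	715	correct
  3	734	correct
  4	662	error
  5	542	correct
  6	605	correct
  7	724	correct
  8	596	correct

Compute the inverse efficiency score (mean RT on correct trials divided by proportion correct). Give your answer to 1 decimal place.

870.2 ms

Correct trials (n=6): 715, 734, 542, 605, 724, 596
Mean correct RT = 3916/6 = 652.6667 ms
Proportion correct = 6/8
IES = 652.6667 / (6/8) = 870.222 ms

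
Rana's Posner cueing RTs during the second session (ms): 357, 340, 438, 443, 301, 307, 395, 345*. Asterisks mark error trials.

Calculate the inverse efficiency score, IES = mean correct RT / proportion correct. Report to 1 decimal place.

Correct trials (n=7): 357, 340, 438, 443, 301, 307, 395
Mean correct RT = 2581/7 = 368.7143 ms
Proportion correct = 7/8
IES = 368.7143 / (7/8) = 421.388 ms

421.4 ms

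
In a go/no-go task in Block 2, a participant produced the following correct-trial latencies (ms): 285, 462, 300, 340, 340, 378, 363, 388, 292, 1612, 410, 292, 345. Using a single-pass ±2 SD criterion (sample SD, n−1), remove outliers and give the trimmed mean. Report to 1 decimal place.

349.6 ms

n = 13, ΣRT = 5807, M = 446.692
Σ(x−M)² = 1503320.77; s = √(1503320.77/12) = 353.945
Cutoffs: 446.692 ± 2·353.945 → [-261.2, 1154.6]
Outside: 1612 → excluded.
Retained (n=12): Σ = 4195, mean = 4195/12 = 349.583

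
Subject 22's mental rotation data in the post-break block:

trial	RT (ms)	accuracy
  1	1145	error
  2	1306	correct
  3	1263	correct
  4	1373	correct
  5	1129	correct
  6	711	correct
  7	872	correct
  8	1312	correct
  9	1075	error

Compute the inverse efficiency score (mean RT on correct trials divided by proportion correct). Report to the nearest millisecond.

Correct trials (n=7): 1306, 1263, 1373, 1129, 711, 872, 1312
Mean correct RT = 7966/7 = 1138.0000 ms
Proportion correct = 7/9
IES = 1138.0000 / (7/9) = 1463.143 ms

1463 ms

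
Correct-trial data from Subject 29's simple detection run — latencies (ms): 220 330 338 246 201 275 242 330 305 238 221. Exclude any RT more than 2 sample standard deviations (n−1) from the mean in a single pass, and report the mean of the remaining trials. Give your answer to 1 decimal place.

267.8 ms

n = 11, ΣRT = 2946, M = 267.818
Σ(x−M)² = 25067.64; s = √(25067.64/10) = 50.068
Cutoffs: 267.818 ± 2·50.068 → [167.7, 368.0]
No RTs fall outside the cutoffs; all 11 retained. Mean = 2946/11 = 267.818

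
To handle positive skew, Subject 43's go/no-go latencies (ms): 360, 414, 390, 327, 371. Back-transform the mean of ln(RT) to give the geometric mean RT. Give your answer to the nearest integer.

371 ms

ln(RT): 5.8861, 6.0259, 5.9661, 5.7900, 5.9162
Mean ln(RT) = 29.5843/5 = 5.91686
Geometric mean = exp(5.91686) = 371.24 ms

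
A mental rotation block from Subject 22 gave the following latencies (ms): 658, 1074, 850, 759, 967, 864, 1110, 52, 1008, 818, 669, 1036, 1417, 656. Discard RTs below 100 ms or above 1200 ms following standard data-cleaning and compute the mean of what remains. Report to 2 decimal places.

Excluded: 52, 1417
Retained (n=12): Σ = 10469
Mean = 10469/12 = 872.4167

872.42 ms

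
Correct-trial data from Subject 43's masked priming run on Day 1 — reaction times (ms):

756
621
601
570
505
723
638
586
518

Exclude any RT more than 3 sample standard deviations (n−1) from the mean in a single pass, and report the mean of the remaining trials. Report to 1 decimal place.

n = 9, ΣRT = 5518, M = 613.111
Σ(x−M)² = 56648.89; s = √(56648.89/8) = 84.149
Cutoffs: 613.111 ± 3·84.149 → [360.7, 865.6]
No RTs fall outside the cutoffs; all 9 retained. Mean = 5518/9 = 613.111

613.1 ms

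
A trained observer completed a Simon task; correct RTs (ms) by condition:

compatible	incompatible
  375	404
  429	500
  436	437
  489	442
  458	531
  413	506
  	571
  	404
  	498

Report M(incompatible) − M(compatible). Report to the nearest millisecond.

M(compatible) = 2600/6 = 433.333
M(incompatible) = 4293/9 = 477.000
Difference = 477.000 − 433.333 = 43.667 ms

44 ms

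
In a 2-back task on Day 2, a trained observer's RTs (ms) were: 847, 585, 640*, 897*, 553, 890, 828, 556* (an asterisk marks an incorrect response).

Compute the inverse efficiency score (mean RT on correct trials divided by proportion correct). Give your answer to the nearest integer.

1185 ms

Correct trials (n=5): 847, 585, 553, 890, 828
Mean correct RT = 3703/5 = 740.6000 ms
Proportion correct = 5/8
IES = 740.6000 / (5/8) = 1184.960 ms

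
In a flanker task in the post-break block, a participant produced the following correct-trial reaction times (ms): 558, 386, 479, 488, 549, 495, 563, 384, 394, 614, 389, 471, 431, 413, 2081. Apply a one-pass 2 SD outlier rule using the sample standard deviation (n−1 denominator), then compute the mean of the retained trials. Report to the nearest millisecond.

472 ms

n = 15, ΣRT = 8695, M = 579.667
Σ(x−M)² = 2490879.33; s = √(2490879.33/14) = 421.806
Cutoffs: 579.667 ± 2·421.806 → [-263.9, 1423.3]
Outside: 2081 → excluded.
Retained (n=14): Σ = 6614, mean = 6614/14 = 472.429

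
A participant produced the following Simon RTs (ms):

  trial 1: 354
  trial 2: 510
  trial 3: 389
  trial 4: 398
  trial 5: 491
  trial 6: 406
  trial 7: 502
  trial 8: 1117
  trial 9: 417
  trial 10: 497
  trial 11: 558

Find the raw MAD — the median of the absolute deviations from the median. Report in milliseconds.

74 ms

Sorted: 354, 389, 398, 406, 417, 491, 497, 502, 510, 558, 1117 → median = 491
|x − 491|: 137, 19, 102, 93, 0, 85, 11, 626, 74, 6, 67
Sorted deviations: 0, 6, 11, 19, 67, 74, 85, 93, 102, 137, 626 → MAD = 74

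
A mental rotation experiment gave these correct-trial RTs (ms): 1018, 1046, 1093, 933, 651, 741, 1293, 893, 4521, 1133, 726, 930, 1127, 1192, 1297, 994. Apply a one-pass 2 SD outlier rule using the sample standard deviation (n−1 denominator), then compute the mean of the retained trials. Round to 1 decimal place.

1004.5 ms

n = 16, ΣRT = 19588, M = 1224.250
Σ(x−M)² = 12133493.00; s = √(12133493.00/15) = 899.388
Cutoffs: 1224.250 ± 2·899.388 → [-574.5, 3023.0]
Outside: 4521 → excluded.
Retained (n=15): Σ = 15067, mean = 15067/15 = 1004.467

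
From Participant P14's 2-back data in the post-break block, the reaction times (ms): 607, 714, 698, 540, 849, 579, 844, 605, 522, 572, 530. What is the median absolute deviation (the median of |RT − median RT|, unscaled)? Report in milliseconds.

75 ms

Sorted: 522, 530, 540, 572, 579, 605, 607, 698, 714, 844, 849 → median = 605
|x − 605|: 2, 109, 93, 65, 244, 26, 239, 0, 83, 33, 75
Sorted deviations: 0, 2, 26, 33, 65, 75, 83, 93, 109, 239, 244 → MAD = 75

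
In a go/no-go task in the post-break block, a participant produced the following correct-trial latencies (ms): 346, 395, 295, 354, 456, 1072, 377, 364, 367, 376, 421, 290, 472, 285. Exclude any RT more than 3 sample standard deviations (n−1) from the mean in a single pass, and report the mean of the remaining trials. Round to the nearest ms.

n = 14, ΣRT = 5870, M = 419.286
Σ(x−M)² = 500034.86; s = √(500034.86/13) = 196.123
Cutoffs: 419.286 ± 3·196.123 → [-169.1, 1007.7]
Outside: 1072 → excluded.
Retained (n=13): Σ = 4798, mean = 4798/13 = 369.077

369 ms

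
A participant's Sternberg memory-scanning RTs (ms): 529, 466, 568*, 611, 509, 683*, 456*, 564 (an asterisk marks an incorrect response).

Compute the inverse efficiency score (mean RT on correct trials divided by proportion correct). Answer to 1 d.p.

857.3 ms

Correct trials (n=5): 529, 466, 611, 509, 564
Mean correct RT = 2679/5 = 535.8000 ms
Proportion correct = 5/8
IES = 535.8000 / (5/8) = 857.280 ms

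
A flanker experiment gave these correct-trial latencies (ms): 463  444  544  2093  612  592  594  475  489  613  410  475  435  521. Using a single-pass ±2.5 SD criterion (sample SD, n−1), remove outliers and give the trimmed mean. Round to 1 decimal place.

512.8 ms

n = 14, ΣRT = 8760, M = 625.714
Σ(x−M)² = 2379582.86; s = √(2379582.86/13) = 427.837
Cutoffs: 625.714 ± 2.5·427.837 → [-443.9, 1695.3]
Outside: 2093 → excluded.
Retained (n=13): Σ = 6667, mean = 6667/13 = 512.846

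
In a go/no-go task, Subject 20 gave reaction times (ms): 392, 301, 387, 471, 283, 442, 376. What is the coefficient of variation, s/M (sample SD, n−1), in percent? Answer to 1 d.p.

18.0%

n = 7, Σ = 2652, M = 378.8571
Σ(x−M)² = 27974.857; s = √(27974.857/6) = 68.2823
CV = 68.2823 / 378.8571 = 0.18023 = 18.023%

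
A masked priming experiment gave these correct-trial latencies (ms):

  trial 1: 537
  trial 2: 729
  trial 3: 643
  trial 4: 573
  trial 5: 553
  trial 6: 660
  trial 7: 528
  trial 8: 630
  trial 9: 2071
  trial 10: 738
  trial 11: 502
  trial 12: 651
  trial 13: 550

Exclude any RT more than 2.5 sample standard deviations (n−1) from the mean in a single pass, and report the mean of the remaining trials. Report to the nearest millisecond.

n = 13, ΣRT = 9365, M = 720.385
Σ(x−M)² = 2044269.08; s = √(2044269.08/12) = 412.742
Cutoffs: 720.385 ± 2.5·412.742 → [-311.5, 1752.2]
Outside: 2071 → excluded.
Retained (n=12): Σ = 7294, mean = 7294/12 = 607.833

608 ms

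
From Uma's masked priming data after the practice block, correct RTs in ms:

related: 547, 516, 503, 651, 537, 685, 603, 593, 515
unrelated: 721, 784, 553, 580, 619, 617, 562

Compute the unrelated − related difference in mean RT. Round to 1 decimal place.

M(related) = 5150/9 = 572.222
M(unrelated) = 4436/7 = 633.714
Difference = 633.714 − 572.222 = 61.492 ms

61.5 ms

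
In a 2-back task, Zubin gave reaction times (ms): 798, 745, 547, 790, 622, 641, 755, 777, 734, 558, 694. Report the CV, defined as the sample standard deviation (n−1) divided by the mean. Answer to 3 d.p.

0.131

n = 11, Σ = 7661, M = 696.4545
Σ(x−M)² = 82874.727; s = √(82874.727/10) = 91.0356
CV = 91.0356 / 696.4545 = 0.13071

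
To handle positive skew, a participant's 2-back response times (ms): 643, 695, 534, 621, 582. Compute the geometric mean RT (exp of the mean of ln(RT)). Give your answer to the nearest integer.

613 ms

ln(RT): 6.4661, 6.5439, 6.2804, 6.4313, 6.3665
Mean ln(RT) = 32.0883/5 = 6.41765
Geometric mean = exp(6.41765) = 612.56 ms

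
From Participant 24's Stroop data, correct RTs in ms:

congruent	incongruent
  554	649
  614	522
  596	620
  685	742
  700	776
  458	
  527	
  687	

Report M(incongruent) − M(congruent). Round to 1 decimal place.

59.2 ms

M(congruent) = 4821/8 = 602.625
M(incongruent) = 3309/5 = 661.800
Difference = 661.800 − 602.625 = 59.175 ms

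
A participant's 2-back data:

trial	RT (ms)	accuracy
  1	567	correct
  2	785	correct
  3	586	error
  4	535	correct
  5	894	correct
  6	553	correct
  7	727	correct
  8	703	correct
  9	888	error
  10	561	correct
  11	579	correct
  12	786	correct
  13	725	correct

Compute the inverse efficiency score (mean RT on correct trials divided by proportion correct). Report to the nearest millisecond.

797 ms

Correct trials (n=11): 567, 785, 535, 894, 553, 727, 703, 561, 579, 786, 725
Mean correct RT = 7415/11 = 674.0909 ms
Proportion correct = 11/13
IES = 674.0909 / (11/13) = 796.653 ms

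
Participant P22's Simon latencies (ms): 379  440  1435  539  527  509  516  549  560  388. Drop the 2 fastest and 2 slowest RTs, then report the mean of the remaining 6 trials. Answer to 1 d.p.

513.3 ms

Sorted: 379, 388, 440, 509, 516, 527, 539, 549, 560, 1435
Drop lowest 2 (379, 388) and highest 2 (560, 1435)
Remaining (n=6): Σ = 3080, mean = 3080/6 = 513.333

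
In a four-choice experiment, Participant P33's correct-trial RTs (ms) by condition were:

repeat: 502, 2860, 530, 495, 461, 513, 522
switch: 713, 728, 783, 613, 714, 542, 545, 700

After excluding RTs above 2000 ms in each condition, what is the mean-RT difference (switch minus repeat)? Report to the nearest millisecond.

repeat: exclude 2860
M(repeat) = 3023/6 = 503.833
M(switch) = 5338/8 = 667.250
Difference = 667.250 − 503.833 = 163.417 ms

163 ms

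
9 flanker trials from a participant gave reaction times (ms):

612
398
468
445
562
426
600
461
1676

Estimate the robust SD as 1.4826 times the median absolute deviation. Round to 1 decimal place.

Sorted: 398, 426, 445, 461, 468, 562, 600, 612, 1676 → median = 468
|x − 468| sorted: 0, 7, 23, 42, 70, 94, 132, 144, 1208 → MAD = 70
Robust SD ≈ 1.4826 × 70 = 103.782

103.8 ms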